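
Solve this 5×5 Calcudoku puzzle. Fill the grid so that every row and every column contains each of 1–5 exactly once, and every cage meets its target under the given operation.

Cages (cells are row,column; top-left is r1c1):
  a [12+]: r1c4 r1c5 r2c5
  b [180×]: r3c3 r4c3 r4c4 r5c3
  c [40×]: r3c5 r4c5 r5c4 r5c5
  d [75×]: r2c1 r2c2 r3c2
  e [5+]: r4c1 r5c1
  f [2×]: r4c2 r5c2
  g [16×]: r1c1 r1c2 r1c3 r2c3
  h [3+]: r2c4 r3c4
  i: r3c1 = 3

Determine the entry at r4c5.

The 3 cells of cage d must have product 75, which forces r2c1 = 5.
Cage d has product 75, which forces r2c2 = 3.
Cage g needs product 16, leaving r2c3 = 2.
Row 2 already has 2, which forces r2c4 = 1.
3 is placed in row 2, so r2c5 = 4.
Cage i is a single given cell; hence r3c1 = 3.
Cage d has product 75, so r3c2 = 5.
Row 3 now contains 5, so r3c3 = 4.
1 is placed in column 4; hence r3c4 = 2.
Row 3 now contains 2, leaving r3c5 = 1.
Column 3 now contains 4, so r4c3 = 5.
Cage b needs product 180, so r4c4 = 3.
Row 4 already has 5, so r4c5 = 2.
Column 3 now contains 5; hence r5c3 = 3.
Column 5 now contains 2; hence r5c5 = 5.
Column 3 now contains 4, leaving r1c3 = 1.
Cage a needs sum 12, so r1c4 = 5.
Column 5 already has 5, leaving r1c5 = 3.
2 is placed in row 4, which forces r4c2 = 1.
Cage f's pair has product 2, so r5c2 = 2.
Row 5 already has 5, so r5c4 = 4.
The 4 cells of cage g must have product 16, leaving r1c1 = 2.
Column 2 now contains 2, so r1c2 = 4.
Row 4 now contains 1, so r4c1 = 4.
Row 5 now contains 4, which forces r5c1 = 1.
The full grid is 2 4 1 5 3 / 5 3 2 1 4 / 3 5 4 2 1 / 4 1 5 3 2 / 1 2 3 4 5.

2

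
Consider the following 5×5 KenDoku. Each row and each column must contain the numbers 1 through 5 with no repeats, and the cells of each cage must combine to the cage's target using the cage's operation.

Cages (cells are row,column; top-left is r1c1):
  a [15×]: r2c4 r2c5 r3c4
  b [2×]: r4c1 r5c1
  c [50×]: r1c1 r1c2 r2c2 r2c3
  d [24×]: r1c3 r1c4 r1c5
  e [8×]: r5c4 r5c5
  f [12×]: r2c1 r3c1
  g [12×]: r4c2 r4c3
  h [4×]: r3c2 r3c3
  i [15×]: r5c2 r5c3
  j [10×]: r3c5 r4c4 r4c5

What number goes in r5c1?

Row 2 needs a 4, and only r2c1 is open for it.
4 is placed in column 1, leaving r3c1 = 3.
The only place for 2 in row 3 is r3c5.
Cage e's pair has product 8, so r5c4 = 2.
Column 5 already has 2, so r5c5 = 4.
Cage d has product 24, which forces r1c3 = 2.
Cage d needs product 24; hence r1c4 = 4.
Column 5 now contains 4; hence r1c5 = 3.
Cage b needs two cells with product 2, which forces r4c1 = 2.
2 is placed in row 5, leaving r5c1 = 1.
1 is placed in column 1; hence r1c1 = 5.
Cage c has product 50; hence r1c2 = 1.
The 4 cells of cage c must have product 50, so r2c2 = 2.
Cage c has product 50, leaving r2c3 = 5.
The 3 cells of cage a must have product 15, leaving r2c4 = 3.
Row 2 now contains 5, leaving r2c5 = 1.
1 is placed in column 2, which forces r3c2 = 4.
Row 3 already has 4, so r3c3 = 1.
Row 3 already has 1; hence r3c4 = 5.
4 is placed in column 2, leaving r4c2 = 3.
Row 4 now contains 3, so r4c3 = 4.
Column 4 already has 5, leaving r4c4 = 1.
1 is placed in column 5, which forces r4c5 = 5.
3 is placed in column 2; hence r5c2 = 5.
Column 3 now contains 5, so r5c3 = 3.
The full grid is 5 1 2 4 3 / 4 2 5 3 1 / 3 4 1 5 2 / 2 3 4 1 5 / 1 5 3 2 4.

1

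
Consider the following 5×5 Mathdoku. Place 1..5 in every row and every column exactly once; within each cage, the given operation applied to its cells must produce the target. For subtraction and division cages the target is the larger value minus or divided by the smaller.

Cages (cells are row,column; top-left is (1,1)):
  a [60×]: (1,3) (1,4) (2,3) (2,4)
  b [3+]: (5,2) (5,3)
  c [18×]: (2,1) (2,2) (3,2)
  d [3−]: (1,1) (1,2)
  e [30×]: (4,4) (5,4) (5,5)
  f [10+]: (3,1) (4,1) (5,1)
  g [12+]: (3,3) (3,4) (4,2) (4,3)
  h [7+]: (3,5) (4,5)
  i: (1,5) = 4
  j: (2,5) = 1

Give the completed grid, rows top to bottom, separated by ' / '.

2 5 1 3 4 / 3 2 5 4 1 / 5 3 4 1 2 / 1 4 3 2 5 / 4 1 2 5 3

I is a freebie, leaving (1,5) = 4.
Cage c needs product 18, leaving (2,1) = 3.
The 3 cells of cage c must have product 18, so (2,2) = 2.
Cage j is given; hence (2,5) = 1.
Cage c needs product 18, which forces (3,2) = 3.
Column 2 already has 2, so (5,2) = 1.
1 is placed in row 5, so (5,3) = 2.
Cage d's pair has difference 3, which forces (1,1) = 2.
Column 2 already has 1, so (1,2) = 5.
5 is placed in column 2, leaving (4,2) = 4.
Cage e has product 30, which forces (4,4) = 2.
Row 4 already has 2, so (4,5) = 5.
Column 5 now contains 5, so (5,5) = 3.
Column 5 now contains 5, so (3,5) = 2.
Row 4 now contains 5, so (4,1) = 1.
The 4 cells of cage g must have sum 12, so (4,3) = 3.
Row 5 now contains 3, so (5,4) = 5.
3 is placed in column 3, so (1,3) = 1.
Cage a has product 60, which forces (1,4) = 3.
Cage a needs product 60, which forces (2,3) = 5.
Column 4 already has 5, which forces (2,4) = 4.
The 3 cells of cage f must have sum 10, which forces (3,1) = 5.
Column 3 now contains 1, which forces (3,3) = 4.
Column 4 already has 4, which forces (3,4) = 1.
Row 5 now contains 5, so (5,1) = 4.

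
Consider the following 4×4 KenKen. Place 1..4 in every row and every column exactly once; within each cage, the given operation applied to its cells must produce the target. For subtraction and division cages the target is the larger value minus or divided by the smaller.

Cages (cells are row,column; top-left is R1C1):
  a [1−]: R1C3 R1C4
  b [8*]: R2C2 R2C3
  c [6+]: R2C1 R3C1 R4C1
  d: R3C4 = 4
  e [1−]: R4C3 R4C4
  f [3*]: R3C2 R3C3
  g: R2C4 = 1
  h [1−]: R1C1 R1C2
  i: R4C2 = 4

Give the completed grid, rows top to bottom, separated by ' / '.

4 3 1 2 / 3 2 4 1 / 2 1 3 4 / 1 4 2 3

G is a freebie, leaving R2C4 = 1.
D is a freebie, which forces R3C4 = 4.
Cage i is a single given cell, leaving R4C2 = 4.
Column 2 now contains 4, so R2C2 = 2.
Cage b needs two cells with product 8; hence R2C3 = 4.
Row 2 already has 2, so R2C1 = 3.
In row 1, 4 can only go at R1C1, so R1C1 = 4.
Cage h's pair has difference 1; hence R1C2 = 3.
3 is placed in row 1; hence R1C4 = 2.
Column 2 now contains 3, leaving R3C2 = 1.
1 is placed in row 3, leaving R3C3 = 3.
Column 4 already has 2; hence R4C4 = 3.
Row 1 now contains 2, so R1C3 = 1.
1 is placed in row 3, leaving R3C1 = 2.
Cage c needs sum 6, which forces R4C1 = 1.
The two cells of cage e must have difference 1, leaving R4C3 = 2.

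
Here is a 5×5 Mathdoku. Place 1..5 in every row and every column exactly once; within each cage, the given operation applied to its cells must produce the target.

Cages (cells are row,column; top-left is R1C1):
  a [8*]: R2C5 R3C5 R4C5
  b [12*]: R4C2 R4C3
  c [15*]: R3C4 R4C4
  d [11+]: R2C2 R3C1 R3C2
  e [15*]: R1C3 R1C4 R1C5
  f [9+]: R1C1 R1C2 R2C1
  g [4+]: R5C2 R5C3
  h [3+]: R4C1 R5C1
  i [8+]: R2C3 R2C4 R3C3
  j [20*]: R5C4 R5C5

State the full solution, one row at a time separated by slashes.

In row 4, 5 can only go at R4C4, so R4C4 = 5.
Column 4 already has 5, so R3C4 = 3.
Column 4 already has 5; hence R5C4 = 4.
Cage j needs two cells with product 20, so R5C5 = 5.
The 3 cells of cage e must have product 15; hence R1C3 = 5.
Column 4 already has 3, so R1C4 = 1.
Cage e needs product 15, leaving R1C5 = 3.
1 is placed in column 4, leaving R2C4 = 2.
Cage f has sum 9, leaving R2C1 = 3.
Cage i needs sum 8, so R2C3 = 4.
Row 2 now contains 4, leaving R2C5 = 1.
Cage i needs sum 8, so R3C3 = 2.
Row 3 now contains 2, leaving R3C5 = 4.
4 is placed in column 3, which forces R4C3 = 3.
Column 5 now contains 4, leaving R4C5 = 2.
Column 3 already has 3, leaving R5C3 = 1.
Row 2 now contains 4; hence R2C2 = 5.
Row 3 already has 4, which forces R3C1 = 5.
The 3 cells of cage d must have sum 11, leaving R3C2 = 1.
2 is placed in row 4, which forces R4C1 = 1.
Row 4 already has 3; hence R4C2 = 4.
Row 5 now contains 1, which forces R5C1 = 2.
Row 5 now contains 1, which forces R5C2 = 3.
Column 1 already has 2, so R1C1 = 4.
4 is placed in column 2, which forces R1C2 = 2.

4 2 5 1 3 / 3 5 4 2 1 / 5 1 2 3 4 / 1 4 3 5 2 / 2 3 1 4 5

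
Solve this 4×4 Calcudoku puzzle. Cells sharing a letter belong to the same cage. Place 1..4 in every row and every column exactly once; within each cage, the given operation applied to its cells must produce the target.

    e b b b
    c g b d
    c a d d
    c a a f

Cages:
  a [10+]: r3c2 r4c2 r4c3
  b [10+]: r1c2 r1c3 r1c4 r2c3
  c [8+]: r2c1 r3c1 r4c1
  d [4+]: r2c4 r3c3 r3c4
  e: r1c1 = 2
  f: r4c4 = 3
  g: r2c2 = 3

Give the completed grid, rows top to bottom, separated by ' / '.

E is a freebie; hence r1c1 = 2.
G is a freebie, leaving r2c2 = 3.
Cage d needs sum 4, so r2c4 = 1.
3 is placed in column 2, leaving r3c2 = 4.
Cage d needs sum 4; hence r3c3 = 1.
The 3 cells of cage d must have sum 4, leaving r3c4 = 2.
Column 2 already has 4, so r4c2 = 2.
Cage f is given, leaving r4c4 = 3.
Column 2 already has 4, which forces r1c2 = 1.
The 4 cells of cage b must have sum 10; hence r1c3 = 3.
Column 4 already has 3, leaving r1c4 = 4.
Row 2 now contains 1, which forces r2c1 = 4.
Cage b has sum 10; hence r2c3 = 2.
Row 3 already has 1, which forces r3c1 = 3.
Cage c needs sum 8, leaving r4c1 = 1.
Row 4 already has 3, leaving r4c3 = 4.

2 1 3 4 / 4 3 2 1 / 3 4 1 2 / 1 2 4 3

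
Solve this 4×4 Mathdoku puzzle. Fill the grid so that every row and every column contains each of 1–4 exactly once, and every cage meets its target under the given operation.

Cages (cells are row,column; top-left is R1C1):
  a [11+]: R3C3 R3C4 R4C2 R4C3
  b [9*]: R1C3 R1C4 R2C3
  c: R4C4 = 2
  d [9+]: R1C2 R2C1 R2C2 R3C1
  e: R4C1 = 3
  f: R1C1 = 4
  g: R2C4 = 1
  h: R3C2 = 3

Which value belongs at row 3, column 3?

2

Cage f is a single given cell, which forces R1C1 = 4.
Cage b has product 9; hence R1C3 = 1.
The 3 cells of cage b must have product 9; hence R1C4 = 3.
The 3 cells of cage b must have product 9; hence R2C3 = 3.
Cage g is a single given cell, so R2C4 = 1.
Cage h is given; hence R3C2 = 3.
Cage e is given, so R4C1 = 3.
Cage c is given, leaving R4C4 = 2.
3 is placed in row 1, so R1C2 = 2.
Row 2 now contains 1, leaving R2C1 = 2.
Cage d has sum 9; hence R2C2 = 4.
The 4 cells of cage d must have sum 9; hence R3C1 = 1.
Cage a has sum 11, leaving R3C3 = 2.
2 is placed in column 4, leaving R3C4 = 4.
Cage a needs sum 11; hence R4C2 = 1.
Row 4 now contains 2; hence R4C3 = 4.
The full grid is 4 2 1 3 / 2 4 3 1 / 1 3 2 4 / 3 1 4 2.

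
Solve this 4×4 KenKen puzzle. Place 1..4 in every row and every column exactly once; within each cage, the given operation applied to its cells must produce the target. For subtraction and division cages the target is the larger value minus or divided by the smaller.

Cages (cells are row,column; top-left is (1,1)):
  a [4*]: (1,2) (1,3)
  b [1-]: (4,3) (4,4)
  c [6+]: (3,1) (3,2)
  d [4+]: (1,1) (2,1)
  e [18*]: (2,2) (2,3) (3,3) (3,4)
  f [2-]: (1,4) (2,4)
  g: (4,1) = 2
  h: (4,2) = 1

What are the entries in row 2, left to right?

1 3 2 4

Cage g is a single given cell, which forces (4,1) = 2.
Cage h is given, leaving (4,2) = 1.
Column 2 already has 1, leaving (1,2) = 4.
Cage a's pair has product 4, leaving (1,3) = 1.
Column 1 already has 2; hence (3,1) = 4.
Cage c needs two cells with sum 6, which forces (3,2) = 2.
Row 3 now contains 2, which forces (3,3) = 3.
Row 3 now contains 3; hence (3,4) = 1.
Column 3 now contains 3, which forces (4,3) = 4.
Row 4 now contains 4, which forces (4,4) = 3.
Row 1 already has 1, so (1,1) = 3.
3 is placed in column 4; hence (1,4) = 2.
The two cells of cage d must have sum 4, which forces (2,1) = 1.
2 is placed in column 2, so (2,2) = 3.
Column 3 now contains 3; hence (2,3) = 2.
The two cells of cage f must have difference 2, which forces (2,4) = 4.
The full grid is 3 4 1 2 / 1 3 2 4 / 4 2 3 1 / 2 1 4 3.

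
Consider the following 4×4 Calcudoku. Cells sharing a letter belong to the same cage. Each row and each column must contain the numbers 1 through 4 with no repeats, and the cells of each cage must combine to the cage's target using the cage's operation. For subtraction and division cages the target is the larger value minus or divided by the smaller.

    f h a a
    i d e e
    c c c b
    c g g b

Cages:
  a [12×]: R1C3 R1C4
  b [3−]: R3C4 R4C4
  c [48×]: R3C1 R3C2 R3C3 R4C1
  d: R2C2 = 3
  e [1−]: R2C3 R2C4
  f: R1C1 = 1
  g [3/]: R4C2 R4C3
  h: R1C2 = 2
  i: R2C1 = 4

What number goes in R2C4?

Cage f is given, so R1C1 = 1.
Cage h is a single given cell, which forces R1C2 = 2.
I is a freebie, so R2C1 = 4.
Cage d is a single given cell, which forces R2C2 = 3.
Column 1 already has 4, which forces R3C1 = 3.
Column 1 already has 4, which forces R4C1 = 2.
3 is placed in column 2; hence R4C2 = 1.
1 is placed in row 4, which forces R4C3 = 3.
1 is placed in row 4, leaving R4C4 = 4.
Column 3 now contains 3, leaving R1C3 = 4.
Column 4 already has 4, which forces R1C4 = 3.
1 is placed in column 2, leaving R3C2 = 4.
Cage c needs product 48, which forces R3C3 = 2.
Column 4 already has 4, which forces R3C4 = 1.
2 is placed in column 3, which forces R2C3 = 1.
Column 4 already has 1, so R2C4 = 2.
Completed grid: 1 2 4 3 / 4 3 1 2 / 3 4 2 1 / 2 1 3 4.

2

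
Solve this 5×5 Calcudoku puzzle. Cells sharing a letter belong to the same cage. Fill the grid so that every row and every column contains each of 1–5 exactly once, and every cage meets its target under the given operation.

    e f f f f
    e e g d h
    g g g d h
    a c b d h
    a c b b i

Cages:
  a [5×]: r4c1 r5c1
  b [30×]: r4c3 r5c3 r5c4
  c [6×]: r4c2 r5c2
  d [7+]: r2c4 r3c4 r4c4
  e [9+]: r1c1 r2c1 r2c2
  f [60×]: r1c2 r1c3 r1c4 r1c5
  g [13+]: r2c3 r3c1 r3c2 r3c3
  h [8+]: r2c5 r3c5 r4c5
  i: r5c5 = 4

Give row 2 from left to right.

Cage i is a single given cell, leaving r5c5 = 4.
Row 1 needs a 2, and only r1c1 is open for it.
Row 4 needs a 4, and only r4c4 is open for it.
The only place for 1 in row 5 is r5c1.
1 is placed in column 1; hence r4c1 = 5.
Row 4 needs a 1, and only r4c5 is open for it.
In column 5, 3 can only go at r1c5, so r1c5 = 3.
The only place for 3 in column 4 is r5c4.
Cage c's pair has product 6, which forces r4c2 = 3.
Cage b has product 30, so r4c3 = 2.
Row 5 already has 3, leaving r5c2 = 2.
Cage b has product 30, so r5c3 = 5.
The 3 cells of cage e must have sum 9; hence r2c1 = 3.
3 is placed in column 2, so r2c2 = 4.
Row 2 already has 4, leaving r2c3 = 1.
1 is placed in row 2, leaving r2c4 = 2.
Row 2 already has 2; hence r2c5 = 5.
3 is placed in column 1, leaving r3c1 = 4.
Cage g has sum 13; hence r3c2 = 5.
Row 3 now contains 4, leaving r3c3 = 3.
2 is placed in column 4, so r3c4 = 1.
5 is placed in column 5, leaving r3c5 = 2.
5 is placed in column 2, so r1c2 = 1.
1 is placed in column 3, leaving r1c3 = 4.
Column 4 already has 1, so r1c4 = 5.
Completed grid: 2 1 4 5 3 / 3 4 1 2 5 / 4 5 3 1 2 / 5 3 2 4 1 / 1 2 5 3 4.

3 4 1 2 5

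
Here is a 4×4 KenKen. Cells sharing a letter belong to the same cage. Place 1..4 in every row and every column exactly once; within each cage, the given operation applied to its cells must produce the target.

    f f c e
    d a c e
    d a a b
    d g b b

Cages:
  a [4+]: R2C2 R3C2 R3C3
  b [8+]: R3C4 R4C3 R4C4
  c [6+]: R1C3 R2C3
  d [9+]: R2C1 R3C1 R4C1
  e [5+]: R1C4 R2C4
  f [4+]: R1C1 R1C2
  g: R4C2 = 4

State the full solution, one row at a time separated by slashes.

1 3 4 2 / 4 1 2 3 / 3 2 1 4 / 2 4 3 1

The 3 cells of cage a must have sum 4, which forces R2C2 = 1.
The 3 cells of cage a must have sum 4, so R3C2 = 2.
The 3 cells of cage a must have sum 4, which forces R3C3 = 1.
G is a freebie, so R4C2 = 4.
Cage f's pair has sum 4, so R1C1 = 1.
1 is placed in column 2; hence R1C2 = 3.
3 is placed in row 1, which forces R1C4 = 2.
The 3 cells of cage b must have sum 8, leaving R4C3 = 3.
Column 4 now contains 2, which forces R4C4 = 1.
Row 1 already has 2, leaving R1C3 = 4.
Cage c's pair has sum 6; hence R2C3 = 2.
The two cells of cage e must have sum 5; hence R2C4 = 3.
Cage b has sum 8, leaving R3C4 = 4.
Row 4 already has 3, leaving R4C1 = 2.
Row 2 now contains 3, leaving R2C1 = 4.
4 is placed in row 3, leaving R3C1 = 3.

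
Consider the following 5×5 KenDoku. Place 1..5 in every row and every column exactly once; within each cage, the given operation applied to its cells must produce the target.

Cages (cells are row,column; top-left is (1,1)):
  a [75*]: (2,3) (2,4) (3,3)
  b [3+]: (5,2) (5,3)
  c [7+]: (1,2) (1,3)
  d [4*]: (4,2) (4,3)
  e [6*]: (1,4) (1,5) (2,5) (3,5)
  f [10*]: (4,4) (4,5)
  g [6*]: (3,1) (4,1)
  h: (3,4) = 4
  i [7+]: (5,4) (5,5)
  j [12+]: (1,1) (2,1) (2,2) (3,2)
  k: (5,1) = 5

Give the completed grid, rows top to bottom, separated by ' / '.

Cage e has product 6, leaving (1,4) = 1.
Cage a needs product 75; hence (2,3) = 3.
Cage a has product 75, leaving (2,4) = 5.
Cage a needs product 75, leaving (3,3) = 5.
Cage h is a single given cell; hence (3,4) = 4.
5 is placed in column 4, which forces (4,4) = 2.
Row 4 now contains 2, which forces (4,5) = 5.
Cage k is given, so (5,1) = 5.
2 is placed in column 4, so (5,4) = 3.
Cage g needs two cells with product 6, so (3,1) = 2.
Row 3 already has 2, leaving (3,2) = 3.
Row 3 already has 3, leaving (3,5) = 1.
Row 4 now contains 2, leaving (4,1) = 3.
Cage i needs two cells with sum 7, so (5,5) = 4.
3 is placed in column 1; hence (1,1) = 4.
Column 2 now contains 3; hence (1,2) = 5.
The two cells of cage c must have sum 7, leaving (1,3) = 2.
The 4 cells of cage e must have product 6, which forces (1,5) = 3.
The 4 cells of cage j must have sum 12; hence (2,1) = 1.
Cage j needs sum 12, leaving (2,2) = 4.
Column 5 already has 1, which forces (2,5) = 2.
4 is placed in column 2, so (4,2) = 1.
Row 4 now contains 1; hence (4,3) = 4.
Column 2 already has 1, so (5,2) = 2.
Column 3 now contains 2; hence (5,3) = 1.

4 5 2 1 3 / 1 4 3 5 2 / 2 3 5 4 1 / 3 1 4 2 5 / 5 2 1 3 4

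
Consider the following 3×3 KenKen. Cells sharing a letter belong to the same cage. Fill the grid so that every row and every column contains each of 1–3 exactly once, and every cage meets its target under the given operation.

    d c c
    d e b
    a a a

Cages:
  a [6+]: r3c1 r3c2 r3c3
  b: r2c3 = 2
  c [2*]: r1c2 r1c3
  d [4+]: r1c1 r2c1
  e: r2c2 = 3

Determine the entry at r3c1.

Cage e is a single given cell, so r2c2 = 3.
Cage b is a single given cell; hence r2c3 = 2.
The two cells of cage d must have sum 4, which forces r1c1 = 3.
Cage c needs two cells with product 2, which forces r1c2 = 2.
Column 3 already has 2, which forces r1c3 = 1.
3 is placed in row 2, which forces r2c1 = 1.
1 is placed in column 1, so r3c1 = 2.
Column 2 now contains 2, which forces r3c2 = 1.
Column 3 now contains 1, leaving r3c3 = 3.
Completed grid: 3 2 1 / 1 3 2 / 2 1 3.

2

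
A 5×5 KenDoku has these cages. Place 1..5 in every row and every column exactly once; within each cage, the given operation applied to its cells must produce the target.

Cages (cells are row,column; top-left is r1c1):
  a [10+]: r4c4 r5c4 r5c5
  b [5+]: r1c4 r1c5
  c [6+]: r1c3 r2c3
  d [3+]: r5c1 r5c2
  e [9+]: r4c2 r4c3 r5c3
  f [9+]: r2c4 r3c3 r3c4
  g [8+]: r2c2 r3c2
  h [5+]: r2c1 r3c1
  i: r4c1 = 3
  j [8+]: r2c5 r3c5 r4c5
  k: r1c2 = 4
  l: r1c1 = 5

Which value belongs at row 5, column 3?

Cage l is a single given cell, so r1c1 = 5.
Cage k is given, which forces r1c2 = 4.
Cage i is a single given cell; hence r4c1 = 3.
The only place for 1 in row 1 is r1c3.
Cage c needs two cells with sum 6; hence r2c3 = 5.
Column 3 already has 5, which forces r4c3 = 4.
Row 2 already has 5, so r2c2 = 3.
The two cells of cage g must have sum 8, leaving r3c2 = 5.
Cage e needs sum 9; hence r4c2 = 2.
Column 2 already has 2, which forces r5c2 = 1.
Cage e needs sum 9; hence r5c3 = 3.
The 3 cells of cage f must have sum 9, which forces r2c4 = 4.
Column 3 already has 3, which forces r3c3 = 2.
Cage f has sum 9, which forces r3c4 = 3.
Row 3 now contains 3; hence r3c5 = 1.
Cage a needs sum 10, leaving r4c4 = 1.
Column 5 now contains 1; hence r4c5 = 5.
1 is placed in row 5, which forces r5c1 = 2.
Column 4 now contains 4, so r5c4 = 5.
Column 5 now contains 5; hence r5c5 = 4.
3 is placed in column 4, which forces r1c4 = 2.
Cage b needs two cells with sum 5; hence r1c5 = 3.
Row 2 already has 4, so r2c1 = 1.
Column 5 now contains 1, so r2c5 = 2.
Row 3 now contains 1, so r3c1 = 4.
The full grid is 5 4 1 2 3 / 1 3 5 4 2 / 4 5 2 3 1 / 3 2 4 1 5 / 2 1 3 5 4.

3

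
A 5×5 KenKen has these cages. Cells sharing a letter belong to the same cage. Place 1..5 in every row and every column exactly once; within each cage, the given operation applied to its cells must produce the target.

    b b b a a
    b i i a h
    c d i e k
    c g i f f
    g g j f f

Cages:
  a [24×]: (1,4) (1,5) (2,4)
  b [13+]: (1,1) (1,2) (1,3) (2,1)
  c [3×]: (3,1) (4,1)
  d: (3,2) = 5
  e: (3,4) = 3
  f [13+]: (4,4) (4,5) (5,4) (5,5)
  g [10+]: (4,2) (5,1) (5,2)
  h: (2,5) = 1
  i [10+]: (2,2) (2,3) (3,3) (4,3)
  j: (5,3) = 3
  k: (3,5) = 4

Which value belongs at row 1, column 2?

Cage h is given, which forces (2,5) = 1.
Cage d is a single given cell, leaving (3,2) = 5.
Cage e is a single given cell; hence (3,4) = 3.
Cage k is given, which forces (3,5) = 4.
J is a freebie, which forces (5,3) = 3.
Cage a needs product 24, so (1,5) = 3.
Row 3 now contains 3; hence (3,1) = 1.
Row 3 now contains 1, so (3,3) = 2.
Cage c's pair has product 3, leaving (4,1) = 3.
The 4 cells of cage i must have sum 10; hence (4,3) = 1.
1 is placed in row 4, so (4,2) = 4.
In row 1, 1 can only go at (1,2), so (1,2) = 1.
Cage b needs sum 13, leaving (1,1) = 2.
Cage b has sum 13, so (1,3) = 5.
Row 1 already has 2, which forces (1,4) = 4.
Cage b has sum 13; hence (2,1) = 5.
5 is placed in column 3, which forces (2,3) = 4.
4 is placed in column 4, which forces (2,4) = 2.
2 is placed in column 4, which forces (4,4) = 5.
5 is placed in row 4; hence (4,5) = 2.
The 3 cells of cage g must have sum 10; hence (5,1) = 4.
1 is placed in column 2, leaving (5,2) = 2.
4 is placed in column 4, leaving (5,4) = 1.
Column 5 already has 2, leaving (5,5) = 5.
Row 2 already has 2; hence (2,2) = 3.
Filled in: 2 1 5 4 3 / 5 3 4 2 1 / 1 5 2 3 4 / 3 4 1 5 2 / 4 2 3 1 5.

1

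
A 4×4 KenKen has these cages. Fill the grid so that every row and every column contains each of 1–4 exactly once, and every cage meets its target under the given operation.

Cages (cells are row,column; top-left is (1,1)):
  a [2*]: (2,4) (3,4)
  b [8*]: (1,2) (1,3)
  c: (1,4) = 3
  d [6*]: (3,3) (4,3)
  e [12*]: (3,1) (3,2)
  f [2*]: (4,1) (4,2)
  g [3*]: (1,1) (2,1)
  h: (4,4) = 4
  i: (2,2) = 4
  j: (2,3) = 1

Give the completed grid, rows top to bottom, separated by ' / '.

1 2 4 3 / 3 4 1 2 / 4 3 2 1 / 2 1 3 4

Cage c is given, which forces (1,4) = 3.
I is a freebie, leaving (2,2) = 4.
Cage j is given; hence (2,3) = 1.
Row 2 already has 1, which forces (2,4) = 2.
Column 2 already has 4, so (3,2) = 3.
3 is placed in row 3, leaving (3,3) = 2.
2 is placed in column 4, leaving (3,4) = 1.
Column 3 already has 2, which forces (4,3) = 3.
Cage h is a single given cell, leaving (4,4) = 4.
Row 1 already has 3; hence (1,1) = 1.
Column 2 already has 4; hence (1,2) = 2.
Column 3 already has 2; hence (1,3) = 4.
Row 2 already has 1, which forces (2,1) = 3.
3 is placed in row 3, which forces (3,1) = 4.
Column 1 now contains 1, so (4,1) = 2.
Column 2 already has 2, which forces (4,2) = 1.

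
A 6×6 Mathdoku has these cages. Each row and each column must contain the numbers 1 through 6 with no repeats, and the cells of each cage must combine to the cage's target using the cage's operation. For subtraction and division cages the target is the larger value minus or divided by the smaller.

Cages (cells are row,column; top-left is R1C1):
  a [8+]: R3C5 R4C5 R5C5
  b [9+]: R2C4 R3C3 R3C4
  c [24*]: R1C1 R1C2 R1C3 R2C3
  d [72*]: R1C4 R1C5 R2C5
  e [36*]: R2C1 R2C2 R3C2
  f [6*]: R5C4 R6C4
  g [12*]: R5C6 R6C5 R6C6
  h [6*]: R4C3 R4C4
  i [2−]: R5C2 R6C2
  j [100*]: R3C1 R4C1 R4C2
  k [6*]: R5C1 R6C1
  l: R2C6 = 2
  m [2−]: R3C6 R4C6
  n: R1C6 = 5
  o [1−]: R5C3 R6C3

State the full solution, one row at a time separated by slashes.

1 3 2 4 6 5 / 6 1 4 5 3 2 / 5 6 1 3 2 4 / 4 5 3 2 1 6 / 2 4 6 1 5 3 / 3 2 5 6 4 1

Cage n is a single given cell, so R1C6 = 5.
L is a freebie, so R2C6 = 2.
Cage j needs product 100, so R3C1 = 5.
Cage j has product 100, leaving R4C1 = 4.
Cage j needs product 100; hence R4C2 = 5.
In row 2, 5 can only go at R2C4, so R2C4 = 5.
The only place for 6 in row 3 is R3C2.
Cage e needs product 36, so R2C1 = 6.
Cage e needs product 36; hence R2C2 = 1.
Row 3 needs a 2, and only R3C5 is open for it.
Cage a needs sum 8, leaving R4C5 = 1.
Cage a has sum 8, so R5C5 = 5.
The only place for 4 in row 3 is R3C6.
Cage m needs two cells with difference 2, so R4C6 = 6.
Cage g needs product 12; hence R6C5 = 4.
The 3 cells of cage d must have product 72, so R1C4 = 4.
Cage d has product 72, which forces R1C5 = 6.
Column 5 now contains 4, leaving R2C5 = 3.
Cage i needs two cells with difference 2, so R5C2 = 4.
4 is placed in row 6, which forces R6C2 = 2.
Column 2 now contains 2, so R1C2 = 3.
Row 2 now contains 3; hence R2C3 = 4.
Cage k's pair has product 6, so R5C1 = 2.
Row 5 already has 2, leaving R5C3 = 6.
Row 5 now contains 6, leaving R5C4 = 1.
1 is placed in row 5, leaving R5C6 = 3.
Row 6 already has 2, which forces R6C1 = 3.
3 is placed in row 6; hence R6C4 = 6.
Column 6 now contains 3; hence R6C6 = 1.
2 is placed in column 1, so R1C1 = 1.
Cage c has product 24; hence R1C3 = 2.
Cage b needs sum 9, leaving R3C3 = 1.
Column 4 now contains 1, so R3C4 = 3.
2 is placed in column 3; hence R4C3 = 3.
Column 4 now contains 3, so R4C4 = 2.
1 is placed in row 6; hence R6C3 = 5.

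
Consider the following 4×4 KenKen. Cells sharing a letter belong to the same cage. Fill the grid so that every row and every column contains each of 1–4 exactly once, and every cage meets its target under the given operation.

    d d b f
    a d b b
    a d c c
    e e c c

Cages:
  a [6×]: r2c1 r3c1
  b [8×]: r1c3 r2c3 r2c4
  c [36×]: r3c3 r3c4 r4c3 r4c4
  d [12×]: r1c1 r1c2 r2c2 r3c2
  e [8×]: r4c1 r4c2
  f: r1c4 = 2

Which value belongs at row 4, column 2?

2

F is a freebie, so r1c4 = 2.
Row 1 now contains 2; hence r1c1 = 1.
1 is placed in row 1, leaving r1c3 = 4.
Cage b needs product 8, leaving r2c3 = 2.
Row 1 already has 4, so r1c2 = 3.
2 is placed in row 2, leaving r2c1 = 3.
Cage b needs product 8, which forces r2c4 = 1.
Cage a's pair has product 6, which forces r3c1 = 2.
2 is placed in column 1, so r4c1 = 4.
Row 4 now contains 4, which forces r4c2 = 2.
Row 4 now contains 4, so r4c4 = 3.
1 is placed in row 2, leaving r2c2 = 4.
The 4 cells of cage d must have product 12, leaving r3c2 = 1.
The 4 cells of cage c must have product 36, so r3c3 = 3.
Column 4 already has 3, so r3c4 = 4.
3 is placed in row 4, leaving r4c3 = 1.
Completed grid: 1 3 4 2 / 3 4 2 1 / 2 1 3 4 / 4 2 1 3.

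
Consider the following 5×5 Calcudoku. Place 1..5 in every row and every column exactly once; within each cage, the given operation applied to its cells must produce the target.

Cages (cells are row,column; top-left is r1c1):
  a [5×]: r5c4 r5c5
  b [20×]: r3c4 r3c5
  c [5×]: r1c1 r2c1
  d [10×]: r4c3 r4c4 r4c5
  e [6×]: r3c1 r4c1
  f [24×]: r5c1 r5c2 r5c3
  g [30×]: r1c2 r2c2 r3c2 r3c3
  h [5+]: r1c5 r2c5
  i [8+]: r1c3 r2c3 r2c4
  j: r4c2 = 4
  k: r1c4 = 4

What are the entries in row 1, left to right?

Cage k is a single given cell, leaving r1c4 = 4.
Column 4 already has 4, leaving r3c4 = 5.
Row 3 already has 5, so r3c5 = 4.
J is a freebie, which forces r4c2 = 4.
Column 4 now contains 5, which forces r5c4 = 1.
Row 5 now contains 1, leaving r5c5 = 5.
Cage d needs product 10, leaving r4c3 = 5.
1 is placed in column 4, which forces r4c4 = 2.
Cage d has product 10; hence r4c5 = 1.
2 is placed in column 4, leaving r2c4 = 3.
3 is placed in row 2, which forces r2c5 = 2.
Cage e's pair has product 6, leaving r3c1 = 2.
Row 4 now contains 2, so r4c1 = 3.
Column 1 already has 3; hence r5c1 = 4.
Cage g needs product 30, so r1c2 = 2.
The 3 cells of cage i must have sum 8; hence r1c3 = 1.
2 is placed in column 5, which forces r1c5 = 3.
Cage g needs product 30, which forces r2c2 = 5.
Row 2 now contains 2, so r2c3 = 4.
1 is placed in column 3, leaving r3c3 = 3.
Column 2 now contains 2, so r5c2 = 3.
Column 3 now contains 3, which forces r5c3 = 2.
Row 1 already has 1, so r1c1 = 5.
Row 2 already has 5, which forces r2c1 = 1.
3 is placed in row 3; hence r3c2 = 1.
Completed grid: 5 2 1 4 3 / 1 5 4 3 2 / 2 1 3 5 4 / 3 4 5 2 1 / 4 3 2 1 5.

5 2 1 4 3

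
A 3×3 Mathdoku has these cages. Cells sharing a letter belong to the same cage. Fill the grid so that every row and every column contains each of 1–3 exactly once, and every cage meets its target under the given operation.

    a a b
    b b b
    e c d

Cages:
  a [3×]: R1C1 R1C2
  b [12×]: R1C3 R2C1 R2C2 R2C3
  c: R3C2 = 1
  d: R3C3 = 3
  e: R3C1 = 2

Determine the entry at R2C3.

1

The 4 cells of cage b must have product 12, leaving R1C3 = 2.
Cage e is a single given cell, leaving R3C1 = 2.
C is a freebie, leaving R3C2 = 1.
D is a freebie, leaving R3C3 = 3.
Cage a's pair has product 3, which forces R1C1 = 1.
Column 2 now contains 1, which forces R1C2 = 3.
The 4 cells of cage b must have product 12, which forces R2C1 = 3.
Cage b has product 12, which forces R2C2 = 2.
Column 3 already has 3, which forces R2C3 = 1.
Filled in: 1 3 2 / 3 2 1 / 2 1 3.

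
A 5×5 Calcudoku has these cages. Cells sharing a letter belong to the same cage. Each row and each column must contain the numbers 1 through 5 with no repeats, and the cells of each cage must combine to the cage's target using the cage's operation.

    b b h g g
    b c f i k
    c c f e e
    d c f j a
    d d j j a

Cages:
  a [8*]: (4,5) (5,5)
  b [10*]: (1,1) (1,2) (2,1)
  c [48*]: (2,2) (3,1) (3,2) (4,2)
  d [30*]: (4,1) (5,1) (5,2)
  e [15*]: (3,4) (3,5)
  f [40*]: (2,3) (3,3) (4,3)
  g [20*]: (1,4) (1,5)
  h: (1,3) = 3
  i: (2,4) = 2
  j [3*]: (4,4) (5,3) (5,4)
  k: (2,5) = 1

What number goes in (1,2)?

H is a freebie, so (1,3) = 3.
Cage i is a single given cell, leaving (2,4) = 2.
Cage k is given, so (2,5) = 1.
Cage j needs product 3; hence (4,4) = 1.
Cage j needs product 3, leaving (5,3) = 1.
Cage j has product 3, leaving (5,4) = 3.
Row 2 now contains 1, leaving (2,1) = 5.
5 is placed in row 2; hence (2,3) = 4.
Column 4 already has 3; hence (3,4) = 5.
Cage e's pair has product 15, leaving (3,5) = 3.
Cage d needs product 30; hence (4,1) = 3.
Column 1 now contains 5, which forces (5,1) = 2.
Row 5 already has 2, leaving (5,2) = 5.
Row 5 already has 2, leaving (5,5) = 4.
Column 1 already has 2, which forces (1,1) = 1.
Cage b needs product 10, which forces (1,2) = 2.
Column 4 now contains 5, which forces (1,4) = 4.
4 is placed in column 5, so (1,5) = 5.
Row 2 already has 4, leaving (2,2) = 3.
Column 1 already has 2, which forces (3,1) = 4.
The 4 cells of cage c must have product 48, leaving (3,2) = 1.
Row 3 already has 5, which forces (3,3) = 2.
Cage c has product 48, so (4,2) = 4.
Cage f needs product 40, which forces (4,3) = 5.
4 is placed in column 5, which forces (4,5) = 2.
The full grid is 1 2 3 4 5 / 5 3 4 2 1 / 4 1 2 5 3 / 3 4 5 1 2 / 2 5 1 3 4.

2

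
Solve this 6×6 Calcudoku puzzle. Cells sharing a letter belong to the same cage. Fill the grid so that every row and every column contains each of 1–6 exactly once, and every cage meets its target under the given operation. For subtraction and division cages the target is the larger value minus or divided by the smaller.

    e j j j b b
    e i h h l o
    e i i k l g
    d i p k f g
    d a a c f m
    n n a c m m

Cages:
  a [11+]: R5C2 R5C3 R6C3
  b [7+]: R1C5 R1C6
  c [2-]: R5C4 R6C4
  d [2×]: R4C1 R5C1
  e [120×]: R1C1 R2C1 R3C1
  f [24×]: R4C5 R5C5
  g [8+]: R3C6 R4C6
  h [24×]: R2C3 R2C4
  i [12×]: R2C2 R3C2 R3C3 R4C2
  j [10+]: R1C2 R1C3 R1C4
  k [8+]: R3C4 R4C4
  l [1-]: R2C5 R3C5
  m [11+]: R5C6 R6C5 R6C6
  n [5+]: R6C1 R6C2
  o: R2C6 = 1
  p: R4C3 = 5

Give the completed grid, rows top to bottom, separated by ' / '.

4 6 3 1 5 2 / 5 3 6 4 2 1 / 6 4 1 2 3 5 / 2 1 5 6 4 3 / 1 5 2 3 6 4 / 3 2 4 5 1 6

O is a freebie, so R2C6 = 1.
Cage p is given, leaving R4C3 = 5.
The only place for 4 in row 4 is R4C5.
Column 5 already has 4, so R5C5 = 6.
Row 2 needs a 5, and only R2C1 is open for it.
In column 1, 3 can only go at R6C1, so R6C1 = 3.
The two cells of cage n must have sum 5, leaving R6C2 = 2.
Cage i needs product 12, which forces R3C3 = 1.
Cage i needs product 12, which forces R4C2 = 1.
1 is placed in row 4; hence R4C1 = 2.
Cage d needs two cells with product 2, so R5C1 = 1.
The only place for 2 in row 2 is R2C5.
Column 5 already has 2, leaving R3C5 = 3.
Cage i needs product 12; hence R2C2 = 3.
Row 3 already has 3, which forces R3C2 = 4.
4 is placed in column 2, which forces R5C2 = 5.
Cage e has product 120, so R1C1 = 4.
Column 2 now contains 5, which forces R1C2 = 6.
Cage j needs sum 10, leaving R1C3 = 3.
Cage j needs sum 10; hence R1C4 = 1.
Row 1 now contains 1, leaving R1C5 = 5.
Row 1 now contains 6; hence R1C6 = 2.
Row 3 now contains 4, so R3C1 = 6.
Column 6 already has 2, so R3C6 = 5.
Cage a has sum 11; hence R5C3 = 2.
Column 6 already has 2, leaving R5C6 = 4.
The 3 cells of cage a must have sum 11; hence R6C3 = 4.
Column 5 now contains 5, so R6C5 = 1.
Column 6 already has 4, so R6C6 = 6.
4 is placed in column 3, leaving R2C3 = 6.
Cage h's pair has product 24, so R2C4 = 4.
Row 3 already has 5, so R3C4 = 2.
Cage k's pair has sum 8, so R4C4 = 6.
Column 6 now contains 6; hence R4C6 = 3.
4 is placed in row 5, leaving R5C4 = 3.
6 is placed in row 6; hence R6C4 = 5.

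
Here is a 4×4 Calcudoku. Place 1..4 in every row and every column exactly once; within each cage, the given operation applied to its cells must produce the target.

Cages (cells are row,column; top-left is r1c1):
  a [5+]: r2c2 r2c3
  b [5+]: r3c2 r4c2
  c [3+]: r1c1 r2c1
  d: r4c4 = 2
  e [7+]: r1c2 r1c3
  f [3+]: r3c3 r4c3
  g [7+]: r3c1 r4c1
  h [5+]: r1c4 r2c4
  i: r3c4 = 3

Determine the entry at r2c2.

Cage i is given; hence r3c4 = 3.
Cage d is given, which forces r4c4 = 2.
Row 3 now contains 3, so r3c1 = 4.
Cage f's pair has sum 3, leaving r3c3 = 2.
The two cells of cage g must have sum 7; hence r4c1 = 3.
2 is placed in row 4, which forces r4c3 = 1.
Row 3 now contains 2, which forces r3c2 = 1.
1 is placed in row 4, so r4c2 = 4.
Column 2 now contains 4, leaving r1c2 = 3.
Cage e's pair has sum 7; hence r1c3 = 4.
4 is placed in row 1; hence r1c4 = 1.
Column 2 now contains 1, which forces r2c2 = 2.
Cage a's pair has sum 5, so r2c3 = 3.
Column 4 now contains 1, which forces r2c4 = 4.
Row 1 now contains 1, so r1c1 = 2.
Row 2 already has 2, so r2c1 = 1.
The full grid is 2 3 4 1 / 1 2 3 4 / 4 1 2 3 / 3 4 1 2.

2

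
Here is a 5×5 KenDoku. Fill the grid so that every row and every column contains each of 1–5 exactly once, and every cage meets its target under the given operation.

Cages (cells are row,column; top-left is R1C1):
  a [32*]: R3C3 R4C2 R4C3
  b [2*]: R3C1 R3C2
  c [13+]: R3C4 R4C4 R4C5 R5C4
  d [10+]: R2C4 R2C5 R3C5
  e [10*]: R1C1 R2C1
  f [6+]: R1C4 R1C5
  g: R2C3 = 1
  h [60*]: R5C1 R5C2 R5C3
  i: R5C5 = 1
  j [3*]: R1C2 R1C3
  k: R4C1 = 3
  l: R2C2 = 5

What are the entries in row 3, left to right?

1 2 4 5 3

Cage l is a single given cell, leaving R2C2 = 5.
G is a freebie, leaving R2C3 = 1.
Cage a needs product 32; hence R3C3 = 4.
K is a freebie; hence R4C1 = 3.
Cage a has product 32, so R4C2 = 4.
The 3 cells of cage a must have product 32, so R4C3 = 2.
4 is placed in column 2, which forces R5C2 = 3.
Row 5 already has 3, leaving R5C3 = 5.
I is a freebie, which forces R5C5 = 1.
Cage e's pair has product 10, so R1C1 = 5.
3 is placed in column 2, so R1C2 = 1.
Column 3 already has 1, leaving R1C3 = 3.
5 is placed in row 2, which forces R2C1 = 2.
Row 2 already has 2, so R2C4 = 3.
Row 2 already has 3, leaving R2C5 = 4.
Column 1 now contains 2; hence R3C1 = 1.
1 is placed in column 2, so R3C2 = 2.
Column 4 now contains 3, so R3C4 = 5.
Row 3 now contains 5; hence R3C5 = 3.
The 4 cells of cage c must have sum 13; hence R4C4 = 1.
1 is placed in column 5, so R4C5 = 5.
Row 5 already has 5, so R5C1 = 4.
Row 5 already has 4, leaving R5C4 = 2.
Column 4 now contains 2, leaving R1C4 = 4.
Column 5 now contains 4, so R1C5 = 2.
The full grid is 5 1 3 4 2 / 2 5 1 3 4 / 1 2 4 5 3 / 3 4 2 1 5 / 4 3 5 2 1.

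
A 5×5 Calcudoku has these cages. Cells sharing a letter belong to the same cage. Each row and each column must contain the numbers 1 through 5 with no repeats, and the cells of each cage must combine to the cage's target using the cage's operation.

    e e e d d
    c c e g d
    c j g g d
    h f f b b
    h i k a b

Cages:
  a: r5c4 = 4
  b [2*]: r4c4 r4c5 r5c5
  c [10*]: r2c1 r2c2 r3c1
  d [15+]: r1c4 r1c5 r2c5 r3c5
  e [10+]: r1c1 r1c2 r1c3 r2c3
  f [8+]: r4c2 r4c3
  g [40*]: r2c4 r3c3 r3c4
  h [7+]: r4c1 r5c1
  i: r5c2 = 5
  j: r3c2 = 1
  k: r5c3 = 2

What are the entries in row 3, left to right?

Cage j is given, so r3c2 = 1.
The 3 cells of cage b must have product 2, leaving r4c4 = 1.
The 3 cells of cage b must have product 2, so r4c5 = 2.
Cage i is a single given cell, leaving r5c2 = 5.
K is a freebie; hence r5c3 = 2.
Cage a is a single given cell, so r5c4 = 4.
Cage b has product 2; hence r5c5 = 1.
The 4 cells of cage d must have sum 15, leaving r1c4 = 3.
Cage c needs product 10, leaving r2c1 = 1.
5 is placed in column 2, which forces r2c2 = 2.
2 is placed in row 2; hence r2c4 = 5.
The 3 cells of cage c must have product 10, leaving r3c1 = 5.
The 3 cells of cage g must have product 40; hence r3c3 = 4.
Column 4 now contains 5, so r3c4 = 2.
4 is placed in row 3, which forces r3c5 = 3.
Cage h's pair has sum 7, so r4c1 = 4.
5 is placed in column 2, leaving r4c2 = 3.
Cage f needs two cells with sum 8, so r4c3 = 5.
Row 5 now contains 4, leaving r5c1 = 3.
Column 1 already has 4; hence r1c1 = 2.
2 is placed in column 2, leaving r1c2 = 4.
Column 3 already has 5; hence r1c3 = 1.
Cage d needs sum 15, so r1c5 = 5.
Column 3 now contains 4; hence r2c3 = 3.
Column 5 already has 3, leaving r2c5 = 4.
Filled in: 2 4 1 3 5 / 1 2 3 5 4 / 5 1 4 2 3 / 4 3 5 1 2 / 3 5 2 4 1.

5 1 4 2 3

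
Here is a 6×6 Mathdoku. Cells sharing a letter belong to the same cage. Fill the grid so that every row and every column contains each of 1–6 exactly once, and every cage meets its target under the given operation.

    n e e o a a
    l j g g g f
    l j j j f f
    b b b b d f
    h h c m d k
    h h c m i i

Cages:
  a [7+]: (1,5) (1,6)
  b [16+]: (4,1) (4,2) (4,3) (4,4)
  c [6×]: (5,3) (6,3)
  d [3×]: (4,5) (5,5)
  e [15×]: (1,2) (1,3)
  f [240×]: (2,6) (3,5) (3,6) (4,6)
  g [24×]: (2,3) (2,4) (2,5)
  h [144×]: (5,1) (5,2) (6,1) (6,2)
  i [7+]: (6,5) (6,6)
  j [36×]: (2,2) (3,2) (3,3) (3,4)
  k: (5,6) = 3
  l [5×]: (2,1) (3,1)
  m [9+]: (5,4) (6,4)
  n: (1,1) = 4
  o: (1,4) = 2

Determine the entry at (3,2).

Cage n is given, which forces (1,1) = 4.
Cage o is given, which forces (1,4) = 2.
Cage k is given, so (5,6) = 3.
Cage d needs two cells with product 3, leaving (4,5) = 3.
Row 5 now contains 3, so (5,5) = 1.
Column 5 already has 1; hence (1,5) = 6.
Cage a needs two cells with sum 7, leaving (1,6) = 1.
Row 4 needs a 2, and only (4,6) is open for it.
Cage i needs two cells with sum 7, leaving (6,5) = 2.
Column 6 already has 2; hence (6,6) = 5.
2 is placed in column 5; hence (2,5) = 4.
Row 2 now contains 4, which forces (2,6) = 6.
The 4 cells of cage f must have product 240; hence (3,5) = 5.
Column 6 now contains 6, which forces (3,6) = 4.
Cage l needs two cells with product 5, leaving (2,1) = 5.
Cage g has product 24, which forces (2,3) = 2.
The 3 cells of cage g must have product 24; hence (2,4) = 3.
5 is placed in row 3, so (3,1) = 1.
1 is placed in row 3, which forces (3,4) = 6.
1 is placed in column 1, leaving (4,1) = 6.
Column 1 now contains 6, leaving (5,1) = 2.
Column 3 now contains 2, leaving (5,3) = 6.
6 is placed in column 4, leaving (5,4) = 5.
Column 1 now contains 6; hence (6,1) = 3.
Row 6 already has 3, so (6,3) = 1.
Column 4 already has 3, leaving (6,4) = 4.
3 is placed in row 2, so (2,2) = 1.
Cage j needs product 36, leaving (3,2) = 2.
6 is placed in row 3, which forces (3,3) = 3.
Column 4 already has 4; hence (4,4) = 1.
6 is placed in row 5, which forces (5,2) = 4.
4 is placed in row 6, so (6,2) = 6.
The two cells of cage e must have product 15; hence (1,2) = 3.
Column 3 now contains 3, which forces (1,3) = 5.
Column 2 already has 4, leaving (4,2) = 5.
Cage b needs sum 16, leaving (4,3) = 4.
The full grid is 4 3 5 2 6 1 / 5 1 2 3 4 6 / 1 2 3 6 5 4 / 6 5 4 1 3 2 / 2 4 6 5 1 3 / 3 6 1 4 2 5.

2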